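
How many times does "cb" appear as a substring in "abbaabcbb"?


Searching for "cb" in "abbaabcbb"
Scanning each position:
  Position 0: "ab" => no
  Position 1: "bb" => no
  Position 2: "ba" => no
  Position 3: "aa" => no
  Position 4: "ab" => no
  Position 5: "bc" => no
  Position 6: "cb" => MATCH
  Position 7: "bb" => no
Total occurrences: 1

1


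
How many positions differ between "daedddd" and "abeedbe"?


Comparing "daedddd" and "abeedbe" position by position:
  Position 0: 'd' vs 'a' => DIFFER
  Position 1: 'a' vs 'b' => DIFFER
  Position 2: 'e' vs 'e' => same
  Position 3: 'd' vs 'e' => DIFFER
  Position 4: 'd' vs 'd' => same
  Position 5: 'd' vs 'b' => DIFFER
  Position 6: 'd' vs 'e' => DIFFER
Positions that differ: 5

5


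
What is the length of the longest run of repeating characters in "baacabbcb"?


Input: "baacabbcb"
Scanning for longest run:
  Position 1 ('a'): new char, reset run to 1
  Position 2 ('a'): continues run of 'a', length=2
  Position 3 ('c'): new char, reset run to 1
  Position 4 ('a'): new char, reset run to 1
  Position 5 ('b'): new char, reset run to 1
  Position 6 ('b'): continues run of 'b', length=2
  Position 7 ('c'): new char, reset run to 1
  Position 8 ('b'): new char, reset run to 1
Longest run: 'a' with length 2

2


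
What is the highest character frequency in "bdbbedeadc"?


Input: bdbbedeadc
Character counts:
  'a': 1
  'b': 3
  'c': 1
  'd': 3
  'e': 2
Maximum frequency: 3

3


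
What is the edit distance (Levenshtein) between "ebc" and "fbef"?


Computing edit distance: "ebc" -> "fbef"
DP table:
           f    b    e    f
      0    1    2    3    4
  e   1    1    2    2    3
  b   2    2    1    2    3
  c   3    3    2    2    3
Edit distance = dp[3][4] = 3

3


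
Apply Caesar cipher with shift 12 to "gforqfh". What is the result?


Caesar cipher: shift "gforqfh" by 12
  'g' (pos 6) + 12 = pos 18 = 's'
  'f' (pos 5) + 12 = pos 17 = 'r'
  'o' (pos 14) + 12 = pos 0 = 'a'
  'r' (pos 17) + 12 = pos 3 = 'd'
  'q' (pos 16) + 12 = pos 2 = 'c'
  'f' (pos 5) + 12 = pos 17 = 'r'
  'h' (pos 7) + 12 = pos 19 = 't'
Result: sradcrt

sradcrt


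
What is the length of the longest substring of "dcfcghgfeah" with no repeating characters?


Input: "dcfcghgfeah"
Sliding window (track last position of each char):
  Position 0 ('d'): window [0,0] length 1 -- new best
  Position 1 ('c'): window [0,1] length 2 -- new best
  Position 2 ('f'): window [0,2] length 3 -- new best
  Position 3 ('c'): repeat (last at 1), move window start to 2
  Position 3 ('c'): window [2,3] length 2
  Position 4 ('g'): window [2,4] length 3
  Position 5 ('h'): window [2,5] length 4 -- new best
  Position 6 ('g'): repeat (last at 4), move window start to 5
  Position 6 ('g'): window [5,6] length 2
  Position 7 ('f'): window [5,7] length 3
  Position 8 ('e'): window [5,8] length 4
  Position 9 ('a'): window [5,9] length 5 -- new best
  Position 10 ('h'): repeat (last at 5), move window start to 6
  Position 10 ('h'): window [6,10] length 5
Longest substring with no repeats: "hgfea" with length 5

5


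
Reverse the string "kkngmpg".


Input: kkngmpg
Reading characters right to left:
  Position 6: 'g'
  Position 5: 'p'
  Position 4: 'm'
  Position 3: 'g'
  Position 2: 'n'
  Position 1: 'k'
  Position 0: 'k'
Reversed: gpmgnkk

gpmgnkk


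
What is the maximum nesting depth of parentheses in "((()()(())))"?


Input: "((()()(())))"
Tracking depth:
  Position 0 '(': depth becomes 1
  Position 1 '(': depth becomes 2
  Position 2 '(': depth becomes 3
  Position 3 ')': depth becomes 2
  Position 4 '(': depth becomes 3
  Position 5 ')': depth becomes 2
  Position 6 '(': depth becomes 3
  Position 7 '(': depth becomes 4
  Position 8 ')': depth becomes 3
  Position 9 ')': depth becomes 2
  Position 10 ')': depth becomes 1
  Position 11 ')': depth becomes 0
Maximum depth reached: 4

4


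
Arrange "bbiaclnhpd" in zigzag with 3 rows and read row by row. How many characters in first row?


Zigzag "bbiaclnhpd" into 3 rows:
Placing characters:
  'b' => row 0
  'b' => row 1
  'i' => row 2
  'a' => row 1
  'c' => row 0
  'l' => row 1
  'n' => row 2
  'h' => row 1
  'p' => row 0
  'd' => row 1
Rows:
  Row 0: "bcp"
  Row 1: "balhd"
  Row 2: "in"
First row length: 3

3


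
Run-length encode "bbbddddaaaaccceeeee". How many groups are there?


Input: bbbddddaaaaccceeeee
Scanning for consecutive runs:
  Group 1: 'b' x 3 (positions 0-2)
  Group 2: 'd' x 4 (positions 3-6)
  Group 3: 'a' x 4 (positions 7-10)
  Group 4: 'c' x 3 (positions 11-13)
  Group 5: 'e' x 5 (positions 14-18)
Total groups: 5

5


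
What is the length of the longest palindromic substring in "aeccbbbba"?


Input: "aeccbbbba"
Checking substrings for palindromes:
  [4:8] "bbbb" (len 4) => palindrome
  [4:7] "bbb" (len 3) => palindrome
  [5:8] "bbb" (len 3) => palindrome
  [2:4] "cc" (len 2) => palindrome
  [4:6] "bb" (len 2) => palindrome
  [5:7] "bb" (len 2) => palindrome
Longest palindromic substring: "bbbb" with length 4

4


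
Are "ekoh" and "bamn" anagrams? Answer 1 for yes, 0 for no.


Strings: "ekoh", "bamn"
Sorted first:  ehko
Sorted second: abmn
Differ at position 0: 'e' vs 'a' => not anagrams

0


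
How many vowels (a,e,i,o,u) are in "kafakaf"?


Input: kafakaf
Checking each character:
  'k' at position 0: consonant
  'a' at position 1: vowel (running total: 1)
  'f' at position 2: consonant
  'a' at position 3: vowel (running total: 2)
  'k' at position 4: consonant
  'a' at position 5: vowel (running total: 3)
  'f' at position 6: consonant
Total vowels: 3

3


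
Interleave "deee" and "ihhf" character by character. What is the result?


Interleaving "deee" and "ihhf":
  Position 0: 'd' from first, 'i' from second => "di"
  Position 1: 'e' from first, 'h' from second => "eh"
  Position 2: 'e' from first, 'h' from second => "eh"
  Position 3: 'e' from first, 'f' from second => "ef"
Result: diehehef

diehehef


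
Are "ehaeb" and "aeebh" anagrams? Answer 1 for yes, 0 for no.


Strings: "ehaeb", "aeebh"
Sorted first:  abeeh
Sorted second: abeeh
Sorted forms match => anagrams

1


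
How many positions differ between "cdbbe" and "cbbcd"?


Comparing "cdbbe" and "cbbcd" position by position:
  Position 0: 'c' vs 'c' => same
  Position 1: 'd' vs 'b' => DIFFER
  Position 2: 'b' vs 'b' => same
  Position 3: 'b' vs 'c' => DIFFER
  Position 4: 'e' vs 'd' => DIFFER
Positions that differ: 3

3


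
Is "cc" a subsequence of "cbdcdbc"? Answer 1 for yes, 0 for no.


Check if "cc" is a subsequence of "cbdcdbc"
Greedy scan:
  Position 0 ('c'): matches sub[0] = 'c'
  Position 1 ('b'): no match needed
  Position 2 ('d'): no match needed
  Position 3 ('c'): matches sub[1] = 'c'
  Position 4 ('d'): no match needed
  Position 5 ('b'): no match needed
  Position 6 ('c'): no match needed
All 2 characters matched => is a subsequence

1


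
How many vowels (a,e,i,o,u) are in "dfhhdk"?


Input: dfhhdk
Checking each character:
  'd' at position 0: consonant
  'f' at position 1: consonant
  'h' at position 2: consonant
  'h' at position 3: consonant
  'd' at position 4: consonant
  'k' at position 5: consonant
Total vowels: 0

0


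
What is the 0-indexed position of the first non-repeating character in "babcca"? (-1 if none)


Input: babcca
Character frequencies:
  'a': 2
  'b': 2
  'c': 2
Scanning left to right for freq == 1:
  Position 0 ('b'): freq=2, skip
  Position 1 ('a'): freq=2, skip
  Position 2 ('b'): freq=2, skip
  Position 3 ('c'): freq=2, skip
  Position 4 ('c'): freq=2, skip
  Position 5 ('a'): freq=2, skip
  No unique character found => answer = -1

-1


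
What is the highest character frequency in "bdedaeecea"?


Input: bdedaeecea
Character counts:
  'a': 2
  'b': 1
  'c': 1
  'd': 2
  'e': 4
Maximum frequency: 4

4


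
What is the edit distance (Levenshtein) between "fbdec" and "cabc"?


Computing edit distance: "fbdec" -> "cabc"
DP table:
           c    a    b    c
      0    1    2    3    4
  f   1    1    2    3    4
  b   2    2    2    2    3
  d   3    3    3    3    3
  e   4    4    4    4    4
  c   5    4    5    5    4
Edit distance = dp[5][4] = 4

4


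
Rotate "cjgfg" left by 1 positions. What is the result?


Input: "cjgfg", rotate left by 1
First 1 characters: "c"
Remaining characters: "jgfg"
Concatenate remaining + first: "jgfg" + "c" = "jgfgc"

jgfgc


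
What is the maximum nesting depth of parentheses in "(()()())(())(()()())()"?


Input: "(()()())(())(()()())()"
Tracking depth:
  Position 0 '(': depth becomes 1
  Position 1 '(': depth becomes 2
  Position 2 ')': depth becomes 1
  Position 3 '(': depth becomes 2
  Position 4 ')': depth becomes 1
  Position 5 '(': depth becomes 2
  Position 6 ')': depth becomes 1
  Position 7 ')': depth becomes 0
  Position 8 '(': depth becomes 1
  Position 9 '(': depth becomes 2
  Position 10 ')': depth becomes 1
  Position 11 ')': depth becomes 0
  Position 12 '(': depth becomes 1
  Position 13 '(': depth becomes 2
  Position 14 ')': depth becomes 1
  Position 15 '(': depth becomes 2
  Position 16 ')': depth becomes 1
  Position 17 '(': depth becomes 2
  Position 18 ')': depth becomes 1
  Position 19 ')': depth becomes 0
  Position 20 '(': depth becomes 1
  Position 21 ')': depth becomes 0
Maximum depth reached: 2

2


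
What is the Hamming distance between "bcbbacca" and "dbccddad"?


Comparing "bcbbacca" and "dbccddad" position by position:
  Position 0: 'b' vs 'd' => differ
  Position 1: 'c' vs 'b' => differ
  Position 2: 'b' vs 'c' => differ
  Position 3: 'b' vs 'c' => differ
  Position 4: 'a' vs 'd' => differ
  Position 5: 'c' vs 'd' => differ
  Position 6: 'c' vs 'a' => differ
  Position 7: 'a' vs 'd' => differ
Total differences (Hamming distance): 8

8


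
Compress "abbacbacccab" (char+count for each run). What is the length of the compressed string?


Input: abbacbacccab
Runs:
  'a' x 1 => "a1"
  'b' x 2 => "b2"
  'a' x 1 => "a1"
  'c' x 1 => "c1"
  'b' x 1 => "b1"
  'a' x 1 => "a1"
  'c' x 3 => "c3"
  'a' x 1 => "a1"
  'b' x 1 => "b1"
Compressed: "a1b2a1c1b1a1c3a1b1"
Compressed length: 18

18


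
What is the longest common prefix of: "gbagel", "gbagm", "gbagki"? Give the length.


Words: gbagel, gbagm, gbagki
  Position 0: all 'g' => match
  Position 1: all 'b' => match
  Position 2: all 'a' => match
  Position 3: all 'g' => match
  Position 4: ('e', 'm', 'k') => mismatch, stop
LCP = "gbag" (length 4)

4


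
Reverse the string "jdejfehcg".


Input: jdejfehcg
Reading characters right to left:
  Position 8: 'g'
  Position 7: 'c'
  Position 6: 'h'
  Position 5: 'e'
  Position 4: 'f'
  Position 3: 'j'
  Position 2: 'e'
  Position 1: 'd'
  Position 0: 'j'
Reversed: gchefjedj

gchefjedj


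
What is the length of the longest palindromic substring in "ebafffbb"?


Input: "ebafffbb"
Checking substrings for palindromes:
  [3:6] "fff" (len 3) => palindrome
  [3:5] "ff" (len 2) => palindrome
  [4:6] "ff" (len 2) => palindrome
  [6:8] "bb" (len 2) => palindrome
Longest palindromic substring: "fff" with length 3

3


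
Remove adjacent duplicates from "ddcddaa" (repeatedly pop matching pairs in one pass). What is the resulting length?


Input: ddcddaa
Stack-based adjacent duplicate removal:
  Read 'd': push. Stack: d
  Read 'd': matches stack top 'd' => pop. Stack: (empty)
  Read 'c': push. Stack: c
  Read 'd': push. Stack: cd
  Read 'd': matches stack top 'd' => pop. Stack: c
  Read 'a': push. Stack: ca
  Read 'a': matches stack top 'a' => pop. Stack: c
Final stack: "c" (length 1)

1


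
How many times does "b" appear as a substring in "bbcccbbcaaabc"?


Searching for "b" in "bbcccbbcaaabc"
Scanning each position:
  Position 0: "b" => MATCH
  Position 1: "b" => MATCH
  Position 2: "c" => no
  Position 3: "c" => no
  Position 4: "c" => no
  Position 5: "b" => MATCH
  Position 6: "b" => MATCH
  Position 7: "c" => no
  Position 8: "a" => no
  Position 9: "a" => no
  Position 10: "a" => no
  Position 11: "b" => MATCH
  Position 12: "c" => no
Total occurrences: 5

5


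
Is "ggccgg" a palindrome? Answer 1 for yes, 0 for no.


Input: ggccgg
Reversed: ggccgg
  Compare pos 0 ('g') with pos 5 ('g'): match
  Compare pos 1 ('g') with pos 4 ('g'): match
  Compare pos 2 ('c') with pos 3 ('c'): match
Result: palindrome

1


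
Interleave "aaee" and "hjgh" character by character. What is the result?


Interleaving "aaee" and "hjgh":
  Position 0: 'a' from first, 'h' from second => "ah"
  Position 1: 'a' from first, 'j' from second => "aj"
  Position 2: 'e' from first, 'g' from second => "eg"
  Position 3: 'e' from first, 'h' from second => "eh"
Result: ahajegeh

ahajegeh


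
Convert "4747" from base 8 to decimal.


Input: "4747" in base 8
Positional expansion:
  Digit '4' (value 4) x 8^3 = 2048
  Digit '7' (value 7) x 8^2 = 448
  Digit '4' (value 4) x 8^1 = 32
  Digit '7' (value 7) x 8^0 = 7
Sum = 2535

2535


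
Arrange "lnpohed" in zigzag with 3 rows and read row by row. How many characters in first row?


Zigzag "lnpohed" into 3 rows:
Placing characters:
  'l' => row 0
  'n' => row 1
  'p' => row 2
  'o' => row 1
  'h' => row 0
  'e' => row 1
  'd' => row 2
Rows:
  Row 0: "lh"
  Row 1: "noe"
  Row 2: "pd"
First row length: 2

2


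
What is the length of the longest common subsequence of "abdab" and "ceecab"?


LCS of "abdab" and "ceecab"
DP table:
           c    e    e    c    a    b
      0    0    0    0    0    0    0
  a   0    0    0    0    0    1    1
  b   0    0    0    0    0    1    2
  d   0    0    0    0    0    1    2
  a   0    0    0    0    0    1    2
  b   0    0    0    0    0    1    2
LCS length = dp[5][6] = 2

2


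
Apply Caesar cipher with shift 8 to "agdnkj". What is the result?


Caesar cipher: shift "agdnkj" by 8
  'a' (pos 0) + 8 = pos 8 = 'i'
  'g' (pos 6) + 8 = pos 14 = 'o'
  'd' (pos 3) + 8 = pos 11 = 'l'
  'n' (pos 13) + 8 = pos 21 = 'v'
  'k' (pos 10) + 8 = pos 18 = 's'
  'j' (pos 9) + 8 = pos 17 = 'r'
Result: iolvsr

iolvsr


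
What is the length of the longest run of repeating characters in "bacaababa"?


Input: "bacaababa"
Scanning for longest run:
  Position 1 ('a'): new char, reset run to 1
  Position 2 ('c'): new char, reset run to 1
  Position 3 ('a'): new char, reset run to 1
  Position 4 ('a'): continues run of 'a', length=2
  Position 5 ('b'): new char, reset run to 1
  Position 6 ('a'): new char, reset run to 1
  Position 7 ('b'): new char, reset run to 1
  Position 8 ('a'): new char, reset run to 1
Longest run: 'a' with length 2

2


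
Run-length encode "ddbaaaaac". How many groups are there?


Input: ddbaaaaac
Scanning for consecutive runs:
  Group 1: 'd' x 2 (positions 0-1)
  Group 2: 'b' x 1 (positions 2-2)
  Group 3: 'a' x 5 (positions 3-7)
  Group 4: 'c' x 1 (positions 8-8)
Total groups: 4

4


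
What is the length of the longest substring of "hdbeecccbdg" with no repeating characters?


Input: "hdbeecccbdg"
Sliding window (track last position of each char):
  Position 0 ('h'): window [0,0] length 1 -- new best
  Position 1 ('d'): window [0,1] length 2 -- new best
  Position 2 ('b'): window [0,2] length 3 -- new best
  Position 3 ('e'): window [0,3] length 4 -- new best
  Position 4 ('e'): repeat (last at 3), move window start to 4
  Position 4 ('e'): window [4,4] length 1
  Position 5 ('c'): window [4,5] length 2
  Position 6 ('c'): repeat (last at 5), move window start to 6
  Position 6 ('c'): window [6,6] length 1
  Position 7 ('c'): repeat (last at 6), move window start to 7
  Position 7 ('c'): window [7,7] length 1
  Position 8 ('b'): window [7,8] length 2
  Position 9 ('d'): window [7,9] length 3
  Position 10 ('g'): window [7,10] length 4
Longest substring with no repeats: "hdbe" with length 4

4


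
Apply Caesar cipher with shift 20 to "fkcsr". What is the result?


Caesar cipher: shift "fkcsr" by 20
  'f' (pos 5) + 20 = pos 25 = 'z'
  'k' (pos 10) + 20 = pos 4 = 'e'
  'c' (pos 2) + 20 = pos 22 = 'w'
  's' (pos 18) + 20 = pos 12 = 'm'
  'r' (pos 17) + 20 = pos 11 = 'l'
Result: zewml

zewml


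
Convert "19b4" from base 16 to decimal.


Input: "19b4" in base 16
Positional expansion:
  Digit '1' (value 1) x 16^3 = 4096
  Digit '9' (value 9) x 16^2 = 2304
  Digit 'b' (value 11) x 16^1 = 176
  Digit '4' (value 4) x 16^0 = 4
Sum = 6580

6580


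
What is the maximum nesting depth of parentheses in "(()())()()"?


Input: "(()())()()"
Tracking depth:
  Position 0 '(': depth becomes 1
  Position 1 '(': depth becomes 2
  Position 2 ')': depth becomes 1
  Position 3 '(': depth becomes 2
  Position 4 ')': depth becomes 1
  Position 5 ')': depth becomes 0
  Position 6 '(': depth becomes 1
  Position 7 ')': depth becomes 0
  Position 8 '(': depth becomes 1
  Position 9 ')': depth becomes 0
Maximum depth reached: 2

2


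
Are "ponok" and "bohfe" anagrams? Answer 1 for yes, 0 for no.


Strings: "ponok", "bohfe"
Sorted first:  knoop
Sorted second: befho
Differ at position 0: 'k' vs 'b' => not anagrams

0


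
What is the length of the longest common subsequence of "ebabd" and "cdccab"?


LCS of "ebabd" and "cdccab"
DP table:
           c    d    c    c    a    b
      0    0    0    0    0    0    0
  e   0    0    0    0    0    0    0
  b   0    0    0    0    0    0    1
  a   0    0    0    0    0    1    1
  b   0    0    0    0    0    1    2
  d   0    0    1    1    1    1    2
LCS length = dp[5][6] = 2

2


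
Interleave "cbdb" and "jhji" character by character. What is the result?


Interleaving "cbdb" and "jhji":
  Position 0: 'c' from first, 'j' from second => "cj"
  Position 1: 'b' from first, 'h' from second => "bh"
  Position 2: 'd' from first, 'j' from second => "dj"
  Position 3: 'b' from first, 'i' from second => "bi"
Result: cjbhdjbi

cjbhdjbi


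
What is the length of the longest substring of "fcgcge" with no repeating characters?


Input: "fcgcge"
Sliding window (track last position of each char):
  Position 0 ('f'): window [0,0] length 1 -- new best
  Position 1 ('c'): window [0,1] length 2 -- new best
  Position 2 ('g'): window [0,2] length 3 -- new best
  Position 3 ('c'): repeat (last at 1), move window start to 2
  Position 3 ('c'): window [2,3] length 2
  Position 4 ('g'): repeat (last at 2), move window start to 3
  Position 4 ('g'): window [3,4] length 2
  Position 5 ('e'): window [3,5] length 3
Longest substring with no repeats: "fcg" with length 3

3


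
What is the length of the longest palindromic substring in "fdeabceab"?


Input: "fdeabceab"
Checking substrings for palindromes:
  No multi-char palindromic substrings found
Longest palindromic substring: "f" with length 1

1


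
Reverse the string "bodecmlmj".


Input: bodecmlmj
Reading characters right to left:
  Position 8: 'j'
  Position 7: 'm'
  Position 6: 'l'
  Position 5: 'm'
  Position 4: 'c'
  Position 3: 'e'
  Position 2: 'd'
  Position 1: 'o'
  Position 0: 'b'
Reversed: jmlmcedob

jmlmcedob


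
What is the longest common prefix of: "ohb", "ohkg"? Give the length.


Words: ohb, ohkg
  Position 0: all 'o' => match
  Position 1: all 'h' => match
  Position 2: ('b', 'k') => mismatch, stop
LCP = "oh" (length 2)

2


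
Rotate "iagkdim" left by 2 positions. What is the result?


Input: "iagkdim", rotate left by 2
First 2 characters: "ia"
Remaining characters: "gkdim"
Concatenate remaining + first: "gkdim" + "ia" = "gkdimia"

gkdimia


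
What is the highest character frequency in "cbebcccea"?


Input: cbebcccea
Character counts:
  'a': 1
  'b': 2
  'c': 4
  'e': 2
Maximum frequency: 4

4


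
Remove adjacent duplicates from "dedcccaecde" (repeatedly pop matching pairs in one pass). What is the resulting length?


Input: dedcccaecde
Stack-based adjacent duplicate removal:
  Read 'd': push. Stack: d
  Read 'e': push. Stack: de
  Read 'd': push. Stack: ded
  Read 'c': push. Stack: dedc
  Read 'c': matches stack top 'c' => pop. Stack: ded
  Read 'c': push. Stack: dedc
  Read 'a': push. Stack: dedca
  Read 'e': push. Stack: dedcae
  Read 'c': push. Stack: dedcaec
  Read 'd': push. Stack: dedcaecd
  Read 'e': push. Stack: dedcaecde
Final stack: "dedcaecde" (length 9)

9


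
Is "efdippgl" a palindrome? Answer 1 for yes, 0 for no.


Input: efdippgl
Reversed: lgppidfe
  Compare pos 0 ('e') with pos 7 ('l'): MISMATCH
  Compare pos 1 ('f') with pos 6 ('g'): MISMATCH
  Compare pos 2 ('d') with pos 5 ('p'): MISMATCH
  Compare pos 3 ('i') with pos 4 ('p'): MISMATCH
Result: not a palindrome

0


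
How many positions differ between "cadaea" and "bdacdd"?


Comparing "cadaea" and "bdacdd" position by position:
  Position 0: 'c' vs 'b' => DIFFER
  Position 1: 'a' vs 'd' => DIFFER
  Position 2: 'd' vs 'a' => DIFFER
  Position 3: 'a' vs 'c' => DIFFER
  Position 4: 'e' vs 'd' => DIFFER
  Position 5: 'a' vs 'd' => DIFFER
Positions that differ: 6

6


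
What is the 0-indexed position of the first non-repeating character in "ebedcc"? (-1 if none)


Input: ebedcc
Character frequencies:
  'b': 1
  'c': 2
  'd': 1
  'e': 2
Scanning left to right for freq == 1:
  Position 0 ('e'): freq=2, skip
  Position 1 ('b'): unique! => answer = 1

1


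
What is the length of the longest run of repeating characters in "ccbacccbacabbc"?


Input: "ccbacccbacabbc"
Scanning for longest run:
  Position 1 ('c'): continues run of 'c', length=2
  Position 2 ('b'): new char, reset run to 1
  Position 3 ('a'): new char, reset run to 1
  Position 4 ('c'): new char, reset run to 1
  Position 5 ('c'): continues run of 'c', length=2
  Position 6 ('c'): continues run of 'c', length=3
  Position 7 ('b'): new char, reset run to 1
  Position 8 ('a'): new char, reset run to 1
  Position 9 ('c'): new char, reset run to 1
  Position 10 ('a'): new char, reset run to 1
  Position 11 ('b'): new char, reset run to 1
  Position 12 ('b'): continues run of 'b', length=2
  Position 13 ('c'): new char, reset run to 1
Longest run: 'c' with length 3

3


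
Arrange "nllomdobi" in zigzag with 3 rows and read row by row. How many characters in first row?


Zigzag "nllomdobi" into 3 rows:
Placing characters:
  'n' => row 0
  'l' => row 1
  'l' => row 2
  'o' => row 1
  'm' => row 0
  'd' => row 1
  'o' => row 2
  'b' => row 1
  'i' => row 0
Rows:
  Row 0: "nmi"
  Row 1: "lodb"
  Row 2: "lo"
First row length: 3

3


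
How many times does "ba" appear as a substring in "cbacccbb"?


Searching for "ba" in "cbacccbb"
Scanning each position:
  Position 0: "cb" => no
  Position 1: "ba" => MATCH
  Position 2: "ac" => no
  Position 3: "cc" => no
  Position 4: "cc" => no
  Position 5: "cb" => no
  Position 6: "bb" => no
Total occurrences: 1

1


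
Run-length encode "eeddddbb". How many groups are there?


Input: eeddddbb
Scanning for consecutive runs:
  Group 1: 'e' x 2 (positions 0-1)
  Group 2: 'd' x 4 (positions 2-5)
  Group 3: 'b' x 2 (positions 6-7)
Total groups: 3

3


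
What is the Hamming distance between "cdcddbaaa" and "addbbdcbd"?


Comparing "cdcddbaaa" and "addbbdcbd" position by position:
  Position 0: 'c' vs 'a' => differ
  Position 1: 'd' vs 'd' => same
  Position 2: 'c' vs 'd' => differ
  Position 3: 'd' vs 'b' => differ
  Position 4: 'd' vs 'b' => differ
  Position 5: 'b' vs 'd' => differ
  Position 6: 'a' vs 'c' => differ
  Position 7: 'a' vs 'b' => differ
  Position 8: 'a' vs 'd' => differ
Total differences (Hamming distance): 8

8


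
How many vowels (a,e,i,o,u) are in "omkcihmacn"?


Input: omkcihmacn
Checking each character:
  'o' at position 0: vowel (running total: 1)
  'm' at position 1: consonant
  'k' at position 2: consonant
  'c' at position 3: consonant
  'i' at position 4: vowel (running total: 2)
  'h' at position 5: consonant
  'm' at position 6: consonant
  'a' at position 7: vowel (running total: 3)
  'c' at position 8: consonant
  'n' at position 9: consonant
Total vowels: 3

3


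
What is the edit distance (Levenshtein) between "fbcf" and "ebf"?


Computing edit distance: "fbcf" -> "ebf"
DP table:
           e    b    f
      0    1    2    3
  f   1    1    2    2
  b   2    2    1    2
  c   3    3    2    2
  f   4    4    3    2
Edit distance = dp[4][3] = 2

2


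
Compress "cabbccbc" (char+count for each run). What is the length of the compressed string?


Input: cabbccbc
Runs:
  'c' x 1 => "c1"
  'a' x 1 => "a1"
  'b' x 2 => "b2"
  'c' x 2 => "c2"
  'b' x 1 => "b1"
  'c' x 1 => "c1"
Compressed: "c1a1b2c2b1c1"
Compressed length: 12

12


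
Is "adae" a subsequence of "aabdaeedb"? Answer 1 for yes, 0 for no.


Check if "adae" is a subsequence of "aabdaeedb"
Greedy scan:
  Position 0 ('a'): matches sub[0] = 'a'
  Position 1 ('a'): no match needed
  Position 2 ('b'): no match needed
  Position 3 ('d'): matches sub[1] = 'd'
  Position 4 ('a'): matches sub[2] = 'a'
  Position 5 ('e'): matches sub[3] = 'e'
  Position 6 ('e'): no match needed
  Position 7 ('d'): no match needed
  Position 8 ('b'): no match needed
All 4 characters matched => is a subsequence

1


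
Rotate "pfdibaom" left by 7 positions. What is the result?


Input: "pfdibaom", rotate left by 7
First 7 characters: "pfdibao"
Remaining characters: "m"
Concatenate remaining + first: "m" + "pfdibao" = "mpfdibao"

mpfdibao


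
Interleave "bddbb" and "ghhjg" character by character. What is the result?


Interleaving "bddbb" and "ghhjg":
  Position 0: 'b' from first, 'g' from second => "bg"
  Position 1: 'd' from first, 'h' from second => "dh"
  Position 2: 'd' from first, 'h' from second => "dh"
  Position 3: 'b' from first, 'j' from second => "bj"
  Position 4: 'b' from first, 'g' from second => "bg"
Result: bgdhdhbjbg

bgdhdhbjbg


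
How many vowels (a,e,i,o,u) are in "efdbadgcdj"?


Input: efdbadgcdj
Checking each character:
  'e' at position 0: vowel (running total: 1)
  'f' at position 1: consonant
  'd' at position 2: consonant
  'b' at position 3: consonant
  'a' at position 4: vowel (running total: 2)
  'd' at position 5: consonant
  'g' at position 6: consonant
  'c' at position 7: consonant
  'd' at position 8: consonant
  'j' at position 9: consonant
Total vowels: 2

2


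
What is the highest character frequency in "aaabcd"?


Input: aaabcd
Character counts:
  'a': 3
  'b': 1
  'c': 1
  'd': 1
Maximum frequency: 3

3


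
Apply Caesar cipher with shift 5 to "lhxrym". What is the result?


Caesar cipher: shift "lhxrym" by 5
  'l' (pos 11) + 5 = pos 16 = 'q'
  'h' (pos 7) + 5 = pos 12 = 'm'
  'x' (pos 23) + 5 = pos 2 = 'c'
  'r' (pos 17) + 5 = pos 22 = 'w'
  'y' (pos 24) + 5 = pos 3 = 'd'
  'm' (pos 12) + 5 = pos 17 = 'r'
Result: qmcwdr

qmcwdr


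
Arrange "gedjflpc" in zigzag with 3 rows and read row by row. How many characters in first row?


Zigzag "gedjflpc" into 3 rows:
Placing characters:
  'g' => row 0
  'e' => row 1
  'd' => row 2
  'j' => row 1
  'f' => row 0
  'l' => row 1
  'p' => row 2
  'c' => row 1
Rows:
  Row 0: "gf"
  Row 1: "ejlc"
  Row 2: "dp"
First row length: 2

2


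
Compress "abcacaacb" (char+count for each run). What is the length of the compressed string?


Input: abcacaacb
Runs:
  'a' x 1 => "a1"
  'b' x 1 => "b1"
  'c' x 1 => "c1"
  'a' x 1 => "a1"
  'c' x 1 => "c1"
  'a' x 2 => "a2"
  'c' x 1 => "c1"
  'b' x 1 => "b1"
Compressed: "a1b1c1a1c1a2c1b1"
Compressed length: 16

16


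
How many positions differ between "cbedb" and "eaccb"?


Comparing "cbedb" and "eaccb" position by position:
  Position 0: 'c' vs 'e' => DIFFER
  Position 1: 'b' vs 'a' => DIFFER
  Position 2: 'e' vs 'c' => DIFFER
  Position 3: 'd' vs 'c' => DIFFER
  Position 4: 'b' vs 'b' => same
Positions that differ: 4

4


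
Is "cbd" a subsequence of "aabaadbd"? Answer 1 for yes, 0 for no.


Check if "cbd" is a subsequence of "aabaadbd"
Greedy scan:
  Position 0 ('a'): no match needed
  Position 1 ('a'): no match needed
  Position 2 ('b'): no match needed
  Position 3 ('a'): no match needed
  Position 4 ('a'): no match needed
  Position 5 ('d'): no match needed
  Position 6 ('b'): no match needed
  Position 7 ('d'): no match needed
Only matched 0/3 characters => not a subsequence

0


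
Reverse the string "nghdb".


Input: nghdb
Reading characters right to left:
  Position 4: 'b'
  Position 3: 'd'
  Position 2: 'h'
  Position 1: 'g'
  Position 0: 'n'
Reversed: bdhgn

bdhgn


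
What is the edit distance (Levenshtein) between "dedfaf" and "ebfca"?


Computing edit distance: "dedfaf" -> "ebfca"
DP table:
           e    b    f    c    a
      0    1    2    3    4    5
  d   1    1    2    3    4    5
  e   2    1    2    3    4    5
  d   3    2    2    3    4    5
  f   4    3    3    2    3    4
  a   5    4    4    3    3    3
  f   6    5    5    4    4    4
Edit distance = dp[6][5] = 4

4


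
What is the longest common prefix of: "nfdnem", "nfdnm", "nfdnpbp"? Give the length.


Words: nfdnem, nfdnm, nfdnpbp
  Position 0: all 'n' => match
  Position 1: all 'f' => match
  Position 2: all 'd' => match
  Position 3: all 'n' => match
  Position 4: ('e', 'm', 'p') => mismatch, stop
LCP = "nfdn" (length 4)

4


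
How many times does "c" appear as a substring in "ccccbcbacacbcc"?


Searching for "c" in "ccccbcbacacbcc"
Scanning each position:
  Position 0: "c" => MATCH
  Position 1: "c" => MATCH
  Position 2: "c" => MATCH
  Position 3: "c" => MATCH
  Position 4: "b" => no
  Position 5: "c" => MATCH
  Position 6: "b" => no
  Position 7: "a" => no
  Position 8: "c" => MATCH
  Position 9: "a" => no
  Position 10: "c" => MATCH
  Position 11: "b" => no
  Position 12: "c" => MATCH
  Position 13: "c" => MATCH
Total occurrences: 9

9


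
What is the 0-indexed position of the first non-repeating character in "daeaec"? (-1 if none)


Input: daeaec
Character frequencies:
  'a': 2
  'c': 1
  'd': 1
  'e': 2
Scanning left to right for freq == 1:
  Position 0 ('d'): unique! => answer = 0

0


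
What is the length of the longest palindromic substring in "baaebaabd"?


Input: "baaebaabd"
Checking substrings for palindromes:
  [4:8] "baab" (len 4) => palindrome
  [1:3] "aa" (len 2) => palindrome
  [5:7] "aa" (len 2) => palindrome
Longest palindromic substring: "baab" with length 4

4


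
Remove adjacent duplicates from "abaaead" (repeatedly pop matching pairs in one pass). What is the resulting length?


Input: abaaead
Stack-based adjacent duplicate removal:
  Read 'a': push. Stack: a
  Read 'b': push. Stack: ab
  Read 'a': push. Stack: aba
  Read 'a': matches stack top 'a' => pop. Stack: ab
  Read 'e': push. Stack: abe
  Read 'a': push. Stack: abea
  Read 'd': push. Stack: abead
Final stack: "abead" (length 5)

5


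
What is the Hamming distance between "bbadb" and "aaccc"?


Comparing "bbadb" and "aaccc" position by position:
  Position 0: 'b' vs 'a' => differ
  Position 1: 'b' vs 'a' => differ
  Position 2: 'a' vs 'c' => differ
  Position 3: 'd' vs 'c' => differ
  Position 4: 'b' vs 'c' => differ
Total differences (Hamming distance): 5

5


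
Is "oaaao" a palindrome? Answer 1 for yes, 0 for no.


Input: oaaao
Reversed: oaaao
  Compare pos 0 ('o') with pos 4 ('o'): match
  Compare pos 1 ('a') with pos 3 ('a'): match
Result: palindrome

1


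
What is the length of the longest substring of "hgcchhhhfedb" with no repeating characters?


Input: "hgcchhhhfedb"
Sliding window (track last position of each char):
  Position 0 ('h'): window [0,0] length 1 -- new best
  Position 1 ('g'): window [0,1] length 2 -- new best
  Position 2 ('c'): window [0,2] length 3 -- new best
  Position 3 ('c'): repeat (last at 2), move window start to 3
  Position 3 ('c'): window [3,3] length 1
  Position 4 ('h'): window [3,4] length 2
  Position 5 ('h'): repeat (last at 4), move window start to 5
  Position 5 ('h'): window [5,5] length 1
  Position 6 ('h'): repeat (last at 5), move window start to 6
  Position 6 ('h'): window [6,6] length 1
  Position 7 ('h'): repeat (last at 6), move window start to 7
  Position 7 ('h'): window [7,7] length 1
  Position 8 ('f'): window [7,8] length 2
  Position 9 ('e'): window [7,9] length 3
  Position 10 ('d'): window [7,10] length 4 -- new best
  Position 11 ('b'): window [7,11] length 5 -- new best
Longest substring with no repeats: "hfedb" with length 5

5


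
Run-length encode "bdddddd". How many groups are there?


Input: bdddddd
Scanning for consecutive runs:
  Group 1: 'b' x 1 (positions 0-0)
  Group 2: 'd' x 6 (positions 1-6)
Total groups: 2

2


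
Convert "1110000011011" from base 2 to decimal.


Input: "1110000011011" in base 2
Positional expansion:
  Digit '1' (value 1) x 2^12 = 4096
  Digit '1' (value 1) x 2^11 = 2048
  Digit '1' (value 1) x 2^10 = 1024
  Digit '0' (value 0) x 2^9 = 0
  Digit '0' (value 0) x 2^8 = 0
  Digit '0' (value 0) x 2^7 = 0
  Digit '0' (value 0) x 2^6 = 0
  Digit '0' (value 0) x 2^5 = 0
  Digit '1' (value 1) x 2^4 = 16
  Digit '1' (value 1) x 2^3 = 8
  Digit '0' (value 0) x 2^2 = 0
  Digit '1' (value 1) x 2^1 = 2
  Digit '1' (value 1) x 2^0 = 1
Sum = 7195

7195


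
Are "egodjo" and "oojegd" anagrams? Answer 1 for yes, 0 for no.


Strings: "egodjo", "oojegd"
Sorted first:  degjoo
Sorted second: degjoo
Sorted forms match => anagrams

1


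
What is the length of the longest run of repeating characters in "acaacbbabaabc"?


Input: "acaacbbabaabc"
Scanning for longest run:
  Position 1 ('c'): new char, reset run to 1
  Position 2 ('a'): new char, reset run to 1
  Position 3 ('a'): continues run of 'a', length=2
  Position 4 ('c'): new char, reset run to 1
  Position 5 ('b'): new char, reset run to 1
  Position 6 ('b'): continues run of 'b', length=2
  Position 7 ('a'): new char, reset run to 1
  Position 8 ('b'): new char, reset run to 1
  Position 9 ('a'): new char, reset run to 1
  Position 10 ('a'): continues run of 'a', length=2
  Position 11 ('b'): new char, reset run to 1
  Position 12 ('c'): new char, reset run to 1
Longest run: 'a' with length 2

2


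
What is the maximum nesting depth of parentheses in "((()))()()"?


Input: "((()))()()"
Tracking depth:
  Position 0 '(': depth becomes 1
  Position 1 '(': depth becomes 2
  Position 2 '(': depth becomes 3
  Position 3 ')': depth becomes 2
  Position 4 ')': depth becomes 1
  Position 5 ')': depth becomes 0
  Position 6 '(': depth becomes 1
  Position 7 ')': depth becomes 0
  Position 8 '(': depth becomes 1
  Position 9 ')': depth becomes 0
Maximum depth reached: 3

3


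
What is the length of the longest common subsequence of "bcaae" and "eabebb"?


LCS of "bcaae" and "eabebb"
DP table:
           e    a    b    e    b    b
      0    0    0    0    0    0    0
  b   0    0    0    1    1    1    1
  c   0    0    0    1    1    1    1
  a   0    0    1    1    1    1    1
  a   0    0    1    1    1    1    1
  e   0    1    1    1    2    2    2
LCS length = dp[5][6] = 2

2


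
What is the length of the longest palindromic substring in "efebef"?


Input: "efebef"
Checking substrings for palindromes:
  [1:6] "febef" (len 5) => palindrome
  [0:3] "efe" (len 3) => palindrome
  [2:5] "ebe" (len 3) => palindrome
Longest palindromic substring: "febef" with length 5

5


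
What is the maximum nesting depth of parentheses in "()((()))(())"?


Input: "()((()))(())"
Tracking depth:
  Position 0 '(': depth becomes 1
  Position 1 ')': depth becomes 0
  Position 2 '(': depth becomes 1
  Position 3 '(': depth becomes 2
  Position 4 '(': depth becomes 3
  Position 5 ')': depth becomes 2
  Position 6 ')': depth becomes 1
  Position 7 ')': depth becomes 0
  Position 8 '(': depth becomes 1
  Position 9 '(': depth becomes 2
  Position 10 ')': depth becomes 1
  Position 11 ')': depth becomes 0
Maximum depth reached: 3

3


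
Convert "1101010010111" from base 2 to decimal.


Input: "1101010010111" in base 2
Positional expansion:
  Digit '1' (value 1) x 2^12 = 4096
  Digit '1' (value 1) x 2^11 = 2048
  Digit '0' (value 0) x 2^10 = 0
  Digit '1' (value 1) x 2^9 = 512
  Digit '0' (value 0) x 2^8 = 0
  Digit '1' (value 1) x 2^7 = 128
  Digit '0' (value 0) x 2^6 = 0
  Digit '0' (value 0) x 2^5 = 0
  Digit '1' (value 1) x 2^4 = 16
  Digit '0' (value 0) x 2^3 = 0
  Digit '1' (value 1) x 2^2 = 4
  Digit '1' (value 1) x 2^1 = 2
  Digit '1' (value 1) x 2^0 = 1
Sum = 6807

6807


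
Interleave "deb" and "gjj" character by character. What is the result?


Interleaving "deb" and "gjj":
  Position 0: 'd' from first, 'g' from second => "dg"
  Position 1: 'e' from first, 'j' from second => "ej"
  Position 2: 'b' from first, 'j' from second => "bj"
Result: dgejbj

dgejbj


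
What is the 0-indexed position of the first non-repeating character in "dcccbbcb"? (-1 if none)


Input: dcccbbcb
Character frequencies:
  'b': 3
  'c': 4
  'd': 1
Scanning left to right for freq == 1:
  Position 0 ('d'): unique! => answer = 0

0


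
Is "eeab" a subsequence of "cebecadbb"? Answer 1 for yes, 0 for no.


Check if "eeab" is a subsequence of "cebecadbb"
Greedy scan:
  Position 0 ('c'): no match needed
  Position 1 ('e'): matches sub[0] = 'e'
  Position 2 ('b'): no match needed
  Position 3 ('e'): matches sub[1] = 'e'
  Position 4 ('c'): no match needed
  Position 5 ('a'): matches sub[2] = 'a'
  Position 6 ('d'): no match needed
  Position 7 ('b'): matches sub[3] = 'b'
  Position 8 ('b'): no match needed
All 4 characters matched => is a subsequence

1


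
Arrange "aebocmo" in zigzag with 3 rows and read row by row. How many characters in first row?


Zigzag "aebocmo" into 3 rows:
Placing characters:
  'a' => row 0
  'e' => row 1
  'b' => row 2
  'o' => row 1
  'c' => row 0
  'm' => row 1
  'o' => row 2
Rows:
  Row 0: "ac"
  Row 1: "eom"
  Row 2: "bo"
First row length: 2

2


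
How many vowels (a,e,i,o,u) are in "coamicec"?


Input: coamicec
Checking each character:
  'c' at position 0: consonant
  'o' at position 1: vowel (running total: 1)
  'a' at position 2: vowel (running total: 2)
  'm' at position 3: consonant
  'i' at position 4: vowel (running total: 3)
  'c' at position 5: consonant
  'e' at position 6: vowel (running total: 4)
  'c' at position 7: consonant
Total vowels: 4

4


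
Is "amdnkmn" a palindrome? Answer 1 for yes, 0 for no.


Input: amdnkmn
Reversed: nmkndma
  Compare pos 0 ('a') with pos 6 ('n'): MISMATCH
  Compare pos 1 ('m') with pos 5 ('m'): match
  Compare pos 2 ('d') with pos 4 ('k'): MISMATCH
Result: not a palindrome

0


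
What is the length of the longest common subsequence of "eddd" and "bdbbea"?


LCS of "eddd" and "bdbbea"
DP table:
           b    d    b    b    e    a
      0    0    0    0    0    0    0
  e   0    0    0    0    0    1    1
  d   0    0    1    1    1    1    1
  d   0    0    1    1    1    1    1
  d   0    0    1    1    1    1    1
LCS length = dp[4][6] = 1

1


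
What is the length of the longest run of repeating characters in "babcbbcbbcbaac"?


Input: "babcbbcbbcbaac"
Scanning for longest run:
  Position 1 ('a'): new char, reset run to 1
  Position 2 ('b'): new char, reset run to 1
  Position 3 ('c'): new char, reset run to 1
  Position 4 ('b'): new char, reset run to 1
  Position 5 ('b'): continues run of 'b', length=2
  Position 6 ('c'): new char, reset run to 1
  Position 7 ('b'): new char, reset run to 1
  Position 8 ('b'): continues run of 'b', length=2
  Position 9 ('c'): new char, reset run to 1
  Position 10 ('b'): new char, reset run to 1
  Position 11 ('a'): new char, reset run to 1
  Position 12 ('a'): continues run of 'a', length=2
  Position 13 ('c'): new char, reset run to 1
Longest run: 'b' with length 2

2


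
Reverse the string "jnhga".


Input: jnhga
Reading characters right to left:
  Position 4: 'a'
  Position 3: 'g'
  Position 2: 'h'
  Position 1: 'n'
  Position 0: 'j'
Reversed: aghnj

aghnj


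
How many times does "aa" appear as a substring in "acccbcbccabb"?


Searching for "aa" in "acccbcbccabb"
Scanning each position:
  Position 0: "ac" => no
  Position 1: "cc" => no
  Position 2: "cc" => no
  Position 3: "cb" => no
  Position 4: "bc" => no
  Position 5: "cb" => no
  Position 6: "bc" => no
  Position 7: "cc" => no
  Position 8: "ca" => no
  Position 9: "ab" => no
  Position 10: "bb" => no
Total occurrences: 0

0


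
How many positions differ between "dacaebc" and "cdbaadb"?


Comparing "dacaebc" and "cdbaadb" position by position:
  Position 0: 'd' vs 'c' => DIFFER
  Position 1: 'a' vs 'd' => DIFFER
  Position 2: 'c' vs 'b' => DIFFER
  Position 3: 'a' vs 'a' => same
  Position 4: 'e' vs 'a' => DIFFER
  Position 5: 'b' vs 'd' => DIFFER
  Position 6: 'c' vs 'b' => DIFFER
Positions that differ: 6

6
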